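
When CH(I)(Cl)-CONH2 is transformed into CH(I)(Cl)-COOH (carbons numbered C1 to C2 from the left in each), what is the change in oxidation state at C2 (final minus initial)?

0

Before: C2 has 1 bond to C, 2 bonds to O, 1 bond to N → oxidation state +3.
After: C2 has 1 bond to C, 3 bonds to O → oxidation state +3.
Δ = +3 − (+3) = 0, so no net redox change at C2.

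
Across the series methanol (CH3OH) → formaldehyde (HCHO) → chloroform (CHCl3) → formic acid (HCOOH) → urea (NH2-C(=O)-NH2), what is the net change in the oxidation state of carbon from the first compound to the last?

+6

Carbon oxidation states along the series — methanol: -2, formaldehyde: 0, chloroform: +2, formic acid: +2, urea: +4.
Net change = +4 − (-2) = +6.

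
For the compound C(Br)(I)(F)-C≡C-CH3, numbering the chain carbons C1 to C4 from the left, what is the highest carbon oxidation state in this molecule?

+3

Tallying each carbon's bonds:
C1: 1C, 1F, 1Br, 1I → 0 + 1 + 1 + 1 = +3
C2: 4C → 0 = 0
C3: 4C → 0 = 0
C4: 1C, 3H → 0 − 3 = -3
The highest value is +3.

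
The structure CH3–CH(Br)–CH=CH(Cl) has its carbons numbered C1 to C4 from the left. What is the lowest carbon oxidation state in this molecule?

-3

Each bond to a more electronegative atom (O, N, halogen) counts +1, each bond to a less electronegative atom (H, metal, B, Si) counts −1, and each C–C bond counts 0. Tallying each carbon:
C1: 1C, 3H → 0 − 3 = -3
C2: 2C, 1H, 1Br → 0 − 1 + 1 = 0
C3: 3C, 1H → 0 − 1 = -1
C4: 2C, 1H, 1Cl → 0 − 1 + 1 = 0
The lowest value is -3.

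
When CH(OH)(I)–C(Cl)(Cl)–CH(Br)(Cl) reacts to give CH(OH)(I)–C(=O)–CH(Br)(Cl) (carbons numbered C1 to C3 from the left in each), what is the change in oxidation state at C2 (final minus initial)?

Before: C2 has 2 bonds to C, 2 bonds to Cl → oxidation state +2.
After: C2 has 2 bonds to C, 2 bonds to O → oxidation state +2.
Δ = +2 − (+2) = 0, so no net redox change at C2.

0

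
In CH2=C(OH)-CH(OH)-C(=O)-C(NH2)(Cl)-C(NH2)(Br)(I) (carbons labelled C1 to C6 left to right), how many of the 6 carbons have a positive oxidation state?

4

Tallying each carbon's bonds:
C1: 2C, 2H → 0 − 2 = -2
C2: 3C, 1O → 0 + 1 = +1
C3: 2C, 1H, 1O → 0 − 1 + 1 = 0
C4: 2C, 2O → 0 + 2 = +2
C5: 2C, 1N, 1Cl → 0 + 1 + 1 = +2
C6: 1C, 1N, 1Br, 1I → 0 + 1 + 1 + 1 = +3
4 carbons (C2, C4, C5, C6) meet the condition.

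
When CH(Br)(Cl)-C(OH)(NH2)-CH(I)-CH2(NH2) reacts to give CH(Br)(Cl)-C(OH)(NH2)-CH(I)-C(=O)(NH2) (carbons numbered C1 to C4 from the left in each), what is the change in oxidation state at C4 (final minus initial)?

Before: C4 has 1 bond to C, 2 bonds to H, 1 bond to N → oxidation state -1.
After: C4 has 1 bond to C, 2 bonds to O, 1 bond to N → oxidation state +3.
Δ = +3 − (-1) = +4, so this is an oxidation at C4.

+4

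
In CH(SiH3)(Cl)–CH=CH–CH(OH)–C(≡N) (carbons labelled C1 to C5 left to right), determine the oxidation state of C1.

C1 has one bond to C (0), one bond to Si (-1), one bond to H (-1), one bond to Cl (+1).
Oxidation state = 0 − 1 − 1 + 1 = -1.

-1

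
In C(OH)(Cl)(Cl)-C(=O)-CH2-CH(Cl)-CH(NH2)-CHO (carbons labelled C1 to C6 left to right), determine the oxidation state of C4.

0

C4 has one bond to C (0), one bond to C (0), one bond to Cl (+1), one bond to H (-1).
Oxidation state = 0 + 0 + 1 − 1 = 0.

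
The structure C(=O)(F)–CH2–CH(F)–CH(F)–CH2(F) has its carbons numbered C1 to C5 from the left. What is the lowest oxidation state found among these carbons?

-2

Assign +1 per bond to O/N/halogen, −1 per bond to H or an electropositive element, and 0 per bond to carbon. Tallying each carbon:
C1: 1C, 2O, 1F → 0 + 2 + 1 = +3
C2: 2C, 2H → 0 − 2 = -2
C3: 2C, 1H, 1F → 0 − 1 + 1 = 0
C4: 2C, 1H, 1F → 0 − 1 + 1 = 0
C5: 1C, 2H, 1F → 0 − 2 + 1 = -1
The lowest value is -2.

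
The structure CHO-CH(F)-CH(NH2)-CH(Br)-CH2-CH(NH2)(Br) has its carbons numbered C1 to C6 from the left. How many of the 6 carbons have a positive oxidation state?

Tallying each carbon's bonds:
C1: 1C, 1H, 2O → 0 − 1 + 2 = +1
C2: 2C, 1H, 1F → 0 − 1 + 1 = 0
C3: 2C, 1H, 1N → 0 − 1 + 1 = 0
C4: 2C, 1H, 1Br → 0 − 1 + 1 = 0
C5: 2C, 2H → 0 − 2 = -2
C6: 1C, 1H, 1N, 1Br → 0 − 1 + 1 + 1 = +1
2 carbons (C1, C6) meet the condition.

2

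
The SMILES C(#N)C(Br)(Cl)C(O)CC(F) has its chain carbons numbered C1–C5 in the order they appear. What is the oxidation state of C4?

C4 has one bond to C (0), one bond to C (0), one bond to H (-1), one bond to H (-1).
Oxidation state = 0 + 0 − 1 − 1 = -2.

-2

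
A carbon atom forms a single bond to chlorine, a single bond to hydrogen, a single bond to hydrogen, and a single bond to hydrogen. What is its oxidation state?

Count +1 for every bond to an atom more electronegative than carbon and −1 for every bond to one less electronegative; C–C bonds are 0.
The carbon has one bond to H (-1), one bond to Cl (+1), one bond to H (-1), one bond to H (-1).
Oxidation state = -1 + 1 − 1 − 1 = -2.

-2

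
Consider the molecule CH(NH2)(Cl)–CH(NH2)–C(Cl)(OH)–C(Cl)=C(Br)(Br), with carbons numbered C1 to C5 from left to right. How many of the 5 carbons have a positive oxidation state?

4

Tallying each carbon's bonds:
C1: 1C, 1H, 1N, 1Cl → 0 − 1 + 1 + 1 = +1
C2: 2C, 1H, 1N → 0 − 1 + 1 = 0
C3: 2C, 1O, 1Cl → 0 + 1 + 1 = +2
C4: 3C, 1Cl → 0 + 1 = +1
C5: 2C, 2Br → 0 + 2 = +2
4 carbons (C1, C3, C4, C5) meet the condition.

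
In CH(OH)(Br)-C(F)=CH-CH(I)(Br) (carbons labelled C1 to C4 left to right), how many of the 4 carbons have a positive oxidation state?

3

Tallying each carbon's bonds:
C1: 1C, 1H, 1O, 1Br → 0 − 1 + 1 + 1 = +1
C2: 3C, 1F → 0 + 1 = +1
C3: 3C, 1H → 0 − 1 = -1
C4: 1C, 1H, 1Br, 1I → 0 − 1 + 1 + 1 = +1
3 carbons (C1, C2, C4) meet the condition.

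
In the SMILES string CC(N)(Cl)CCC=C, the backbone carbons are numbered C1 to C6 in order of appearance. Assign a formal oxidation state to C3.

Assign +1 per bond to O/N/halogen, −1 per bond to H or an electropositive element, and 0 per bond to carbon.
C3 has one bond to C (0), one bond to C (0), one bond to H (-1), one bond to H (-1).
Oxidation state = 0 + 0 − 1 − 1 = -2.

-2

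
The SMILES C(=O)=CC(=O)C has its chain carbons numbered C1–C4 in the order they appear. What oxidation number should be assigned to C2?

Bonds to more-electronegative neighbours contribute +1 each, bonds to H or metals contribute −1 each, and C–C bonds contribute 0.
C2 has a double bond to C (2×0 = 0), one bond to C (0), one bond to H (-1).
Oxidation state = 0 + 0 − 1 = -1.

-1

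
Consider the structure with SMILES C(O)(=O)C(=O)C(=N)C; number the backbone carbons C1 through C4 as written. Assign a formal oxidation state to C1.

C1 has one bond to C (0), one bond to O (+1), a double bond to O (2×+1 = +2).
Oxidation state = 0 + 1 + 2 = +3.

+3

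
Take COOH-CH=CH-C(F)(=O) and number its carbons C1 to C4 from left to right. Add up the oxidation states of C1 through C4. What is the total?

Assign +1 per bond to O/N/halogen, −1 per bond to H or an electropositive element, and 0 per bond to carbon. Tallying each carbon:
C1: 1C, 3O → 0 + 3 = +3
C2: 3C, 1H → 0 − 1 = -1
C3: 3C, 1H → 0 − 1 = -1
C4: 1C, 2O, 1F → 0 + 2 + 1 = +3
Sum = +3 − 1 − 1 + 3 = +4.

+4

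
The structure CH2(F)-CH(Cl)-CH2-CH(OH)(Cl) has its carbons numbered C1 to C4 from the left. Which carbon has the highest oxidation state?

C4

Tallying each carbon's bonds:
C1: 1C, 2H, 1F → 0 − 2 + 1 = -1
C2: 2C, 1H, 1Cl → 0 − 1 + 1 = 0
C3: 2C, 2H → 0 − 2 = -2
C4: 1C, 1H, 1O, 1Cl → 0 − 1 + 1 + 1 = +1
The most oxidised carbon is C4 at +1.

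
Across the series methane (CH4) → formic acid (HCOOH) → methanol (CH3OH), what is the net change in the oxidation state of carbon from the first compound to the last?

+2

Carbon oxidation states along the series — methane: -4, formic acid: +2, methanol: -2.
Net change = -2 − (-4) = +2.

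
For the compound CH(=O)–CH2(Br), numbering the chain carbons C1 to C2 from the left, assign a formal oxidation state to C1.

C1 has one bond to C (0), one bond to H (-1), a double bond to O (2×+1 = +2).
Oxidation state = 0 − 1 + 2 = +1.

+1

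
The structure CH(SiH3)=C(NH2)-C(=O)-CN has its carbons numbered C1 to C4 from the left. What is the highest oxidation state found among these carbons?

Tallying each carbon's bonds:
C1: 2C, 1H, 1Si → 0 − 1 − 1 = -2
C2: 3C, 1N → 0 + 1 = +1
C3: 2C, 2O → 0 + 2 = +2
C4: 1C, 3N → 0 + 3 = +3
The highest value is +3.

+3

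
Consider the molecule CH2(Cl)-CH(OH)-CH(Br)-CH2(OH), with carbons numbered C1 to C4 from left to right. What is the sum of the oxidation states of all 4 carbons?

-2

Count +1 for every bond to an atom more electronegative than carbon and −1 for every bond to one less electronegative; C–C bonds are 0. Tallying each carbon:
C1: 1C, 2H, 1Cl → 0 − 2 + 1 = -1
C2: 2C, 1H, 1O → 0 − 1 + 1 = 0
C3: 2C, 1H, 1Br → 0 − 1 + 1 = 0
C4: 1C, 2H, 1O → 0 − 2 + 1 = -1
Sum = -1 + 0 + 0 − 1 = -2.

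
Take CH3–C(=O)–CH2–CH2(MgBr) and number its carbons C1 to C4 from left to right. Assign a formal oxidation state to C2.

+2

C2 has one bond to C (0), one bond to C (0), a double bond to O (2×+1 = +2).
Oxidation state = 0 + 0 + 2 = +2.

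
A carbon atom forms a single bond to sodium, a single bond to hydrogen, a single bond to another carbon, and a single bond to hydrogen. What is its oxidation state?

-3

Assign +1 per bond to O/N/halogen, −1 per bond to H or an electropositive element, and 0 per bond to carbon.
The carbon has one bond to C (0), one bond to H (-1), one bond to Na (-1), one bond to H (-1).
Oxidation state = 0 − 1 − 1 − 1 = -3.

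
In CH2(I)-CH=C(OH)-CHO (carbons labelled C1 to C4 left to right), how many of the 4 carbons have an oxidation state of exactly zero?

Tallying each carbon's bonds:
C1: 1C, 2H, 1I → 0 − 2 + 1 = -1
C2: 3C, 1H → 0 − 1 = -1
C3: 3C, 1O → 0 + 1 = +1
C4: 1C, 1H, 2O → 0 − 1 + 2 = +1
0 carbons meet the condition.

0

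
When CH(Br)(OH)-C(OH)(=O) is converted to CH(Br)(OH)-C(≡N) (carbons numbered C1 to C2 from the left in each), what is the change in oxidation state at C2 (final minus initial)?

Before: C2 has 1 bond to C, 3 bonds to O → oxidation state +3.
After: C2 has 1 bond to C, 3 bonds to N → oxidation state +3.
Δ = +3 − (+3) = 0, so no net redox change at C2.

0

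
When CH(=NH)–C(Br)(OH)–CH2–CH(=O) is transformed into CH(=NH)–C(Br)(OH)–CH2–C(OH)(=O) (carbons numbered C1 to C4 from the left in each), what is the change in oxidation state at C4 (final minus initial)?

Before: C4 has 1 bond to C, 1 bond to H, 2 bonds to O → oxidation state +1.
After: C4 has 1 bond to C, 3 bonds to O → oxidation state +3.
Δ = +3 − (+1) = +2, so this is an oxidation at C4.

+2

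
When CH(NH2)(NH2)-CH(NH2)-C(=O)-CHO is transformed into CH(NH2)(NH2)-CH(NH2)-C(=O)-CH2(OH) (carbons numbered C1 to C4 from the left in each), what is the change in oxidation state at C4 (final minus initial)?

-2

Before: C4 has 1 bond to C, 1 bond to H, 2 bonds to O → oxidation state +1.
After: C4 has 1 bond to C, 2 bonds to H, 1 bond to O → oxidation state -1.
Δ = -1 − (+1) = -2, so this is a reduction at C4.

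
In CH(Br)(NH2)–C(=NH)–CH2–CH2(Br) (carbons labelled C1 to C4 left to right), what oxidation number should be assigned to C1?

+1

Bonds to more-electronegative neighbours contribute +1 each, bonds to H or metals contribute −1 each, and C–C bonds contribute 0.
C1 has one bond to C (0), one bond to H (-1), one bond to Br (+1), one bond to N (+1).
Oxidation state = 0 − 1 + 1 + 1 = +1.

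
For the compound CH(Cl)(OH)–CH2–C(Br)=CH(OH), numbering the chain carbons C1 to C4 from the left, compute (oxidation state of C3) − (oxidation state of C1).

C3: 3C, 1Br → 0 + 1 = +1
C1: 1C, 1H, 1O, 1Cl → 0 − 1 + 1 + 1 = +1
Difference: +1 − (+1) = 0.

0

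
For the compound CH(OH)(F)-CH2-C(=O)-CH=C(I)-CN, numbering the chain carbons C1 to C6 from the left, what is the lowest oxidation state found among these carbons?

-2

Tallying each carbon's bonds:
C1: 1C, 1H, 1O, 1F → 0 − 1 + 1 + 1 = +1
C2: 2C, 2H → 0 − 2 = -2
C3: 2C, 2O → 0 + 2 = +2
C4: 3C, 1H → 0 − 1 = -1
C5: 3C, 1I → 0 + 1 = +1
C6: 1C, 3N → 0 + 3 = +3
The lowest value is -2.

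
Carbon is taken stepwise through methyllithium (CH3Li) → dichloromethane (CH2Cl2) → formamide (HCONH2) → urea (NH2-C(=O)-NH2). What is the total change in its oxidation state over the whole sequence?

+8

Carbon oxidation states along the series — methyllithium: -4, dichloromethane: 0, formamide: +2, urea: +4.
Net change = +4 − (-4) = +8.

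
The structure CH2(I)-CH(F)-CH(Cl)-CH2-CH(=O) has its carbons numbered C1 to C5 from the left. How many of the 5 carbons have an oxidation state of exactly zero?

2

Bonds to more-electronegative neighbours contribute +1 each, bonds to H or metals contribute −1 each, and C–C bonds contribute 0. Tallying each carbon:
C1: 1C, 2H, 1I → 0 − 2 + 1 = -1
C2: 2C, 1H, 1F → 0 − 1 + 1 = 0
C3: 2C, 1H, 1Cl → 0 − 1 + 1 = 0
C4: 2C, 2H → 0 − 2 = -2
C5: 1C, 1H, 2O → 0 − 1 + 2 = +1
2 carbons (C2, C3) meet the condition.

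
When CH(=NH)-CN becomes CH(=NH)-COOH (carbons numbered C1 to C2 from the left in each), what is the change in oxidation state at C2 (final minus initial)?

0

Before: C2 has 1 bond to C, 3 bonds to N → oxidation state +3.
After: C2 has 1 bond to C, 3 bonds to O → oxidation state +3.
Δ = +3 − (+3) = 0, so no net redox change at C2.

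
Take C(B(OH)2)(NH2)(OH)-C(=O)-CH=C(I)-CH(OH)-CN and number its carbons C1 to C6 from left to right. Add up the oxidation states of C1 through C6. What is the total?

+6

Tallying each carbon's bonds:
C1: 1C, 1O, 1N, 1B → 0 + 1 + 1 − 1 = +1
C2: 2C, 2O → 0 + 2 = +2
C3: 3C, 1H → 0 − 1 = -1
C4: 3C, 1I → 0 + 1 = +1
C5: 2C, 1H, 1O → 0 − 1 + 1 = 0
C6: 1C, 3N → 0 + 3 = +3
Sum = +1 + 2 − 1 + 1 + 0 + 3 = +6.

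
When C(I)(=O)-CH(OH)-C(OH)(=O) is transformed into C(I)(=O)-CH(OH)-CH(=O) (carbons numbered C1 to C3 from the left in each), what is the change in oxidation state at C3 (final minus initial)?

-2

Before: C3 has 1 bond to C, 3 bonds to O → oxidation state +3.
After: C3 has 1 bond to C, 1 bond to H, 2 bonds to O → oxidation state +1.
Δ = +1 − (+3) = -2, so this is a reduction at C3.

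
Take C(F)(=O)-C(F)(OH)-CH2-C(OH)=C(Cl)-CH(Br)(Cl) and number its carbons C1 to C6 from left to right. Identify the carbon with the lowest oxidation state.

Tallying each carbon's bonds:
C1: 1C, 2O, 1F → 0 + 2 + 1 = +3
C2: 2C, 1O, 1F → 0 + 1 + 1 = +2
C3: 2C, 2H → 0 − 2 = -2
C4: 3C, 1O → 0 + 1 = +1
C5: 3C, 1Cl → 0 + 1 = +1
C6: 1C, 1H, 1Cl, 1Br → 0 − 1 + 1 + 1 = +1
The most reduced carbon is C3 at -2.

C3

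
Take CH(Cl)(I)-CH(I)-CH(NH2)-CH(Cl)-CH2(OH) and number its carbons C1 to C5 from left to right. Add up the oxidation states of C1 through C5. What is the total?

0

Tallying each carbon's bonds:
C1: 1C, 1H, 1Cl, 1I → 0 − 1 + 1 + 1 = +1
C2: 2C, 1H, 1I → 0 − 1 + 1 = 0
C3: 2C, 1H, 1N → 0 − 1 + 1 = 0
C4: 2C, 1H, 1Cl → 0 − 1 + 1 = 0
C5: 1C, 2H, 1O → 0 − 2 + 1 = -1
Sum = +1 + 0 + 0 + 0 − 1 = 0.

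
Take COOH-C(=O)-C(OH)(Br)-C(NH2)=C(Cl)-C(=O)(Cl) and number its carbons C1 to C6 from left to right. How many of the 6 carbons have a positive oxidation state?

Each bond to a more electronegative atom (O, N, halogen) counts +1, each bond to a less electronegative atom (H, metal, B, Si) counts −1, and each C–C bond counts 0. Tallying each carbon:
C1: 1C, 3O → 0 + 3 = +3
C2: 2C, 2O → 0 + 2 = +2
C3: 2C, 1O, 1Br → 0 + 1 + 1 = +2
C4: 3C, 1N → 0 + 1 = +1
C5: 3C, 1Cl → 0 + 1 = +1
C6: 1C, 2O, 1Cl → 0 + 2 + 1 = +3
6 carbons (C1, C2, C3, C4, C5, C6) meet the condition.

6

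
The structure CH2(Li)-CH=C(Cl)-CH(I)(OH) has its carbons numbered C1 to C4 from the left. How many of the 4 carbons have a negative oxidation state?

Tallying each carbon's bonds:
C1: 1C, 2H, 1Li → 0 − 2 − 1 = -3
C2: 3C, 1H → 0 − 1 = -1
C3: 3C, 1Cl → 0 + 1 = +1
C4: 1C, 1H, 1O, 1I → 0 − 1 + 1 + 1 = +1
2 carbons (C1, C2) meet the condition.

2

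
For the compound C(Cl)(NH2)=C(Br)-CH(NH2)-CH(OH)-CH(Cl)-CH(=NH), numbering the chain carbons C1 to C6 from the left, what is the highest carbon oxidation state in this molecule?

Tallying each carbon's bonds:
C1: 2C, 1N, 1Cl → 0 + 1 + 1 = +2
C2: 3C, 1Br → 0 + 1 = +1
C3: 2C, 1H, 1N → 0 − 1 + 1 = 0
C4: 2C, 1H, 1O → 0 − 1 + 1 = 0
C5: 2C, 1H, 1Cl → 0 − 1 + 1 = 0
C6: 1C, 1H, 2N → 0 − 1 + 2 = +1
The highest value is +2.

+2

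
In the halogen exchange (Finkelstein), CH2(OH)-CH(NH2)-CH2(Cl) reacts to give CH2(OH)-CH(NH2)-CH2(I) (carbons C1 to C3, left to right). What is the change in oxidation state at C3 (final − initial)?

0

Before: C3 has 1 bond to C, 2 bonds to H, 1 bond to Cl → oxidation state -1.
After: C3 has 1 bond to C, 2 bonds to H, 1 bond to I → oxidation state -1.
Δ = -1 − (-1) = 0, so no net redox change at C3.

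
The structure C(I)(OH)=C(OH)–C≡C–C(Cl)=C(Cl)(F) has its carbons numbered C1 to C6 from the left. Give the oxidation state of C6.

Count +1 for every bond to an atom more electronegative than carbon and −1 for every bond to one less electronegative; C–C bonds are 0.
C6 has a double bond to C (2×0 = 0), one bond to Cl (+1), one bond to F (+1).
Oxidation state = 0 + 1 + 1 = +2.

+2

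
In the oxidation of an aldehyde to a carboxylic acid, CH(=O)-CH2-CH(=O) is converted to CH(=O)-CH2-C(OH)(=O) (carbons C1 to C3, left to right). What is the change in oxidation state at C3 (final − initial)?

Before: C3 has 1 bond to C, 1 bond to H, 2 bonds to O → oxidation state +1.
After: C3 has 1 bond to C, 3 bonds to O → oxidation state +3.
Δ = +3 − (+1) = +2, so this is an oxidation at C3.

+2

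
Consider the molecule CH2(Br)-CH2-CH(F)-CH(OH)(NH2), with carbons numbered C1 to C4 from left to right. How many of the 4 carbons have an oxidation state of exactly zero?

1

Assign +1 per bond to O/N/halogen, −1 per bond to H or an electropositive element, and 0 per bond to carbon. Tallying each carbon:
C1: 1C, 2H, 1Br → 0 − 2 + 1 = -1
C2: 2C, 2H → 0 − 2 = -2
C3: 2C, 1H, 1F → 0 − 1 + 1 = 0
C4: 1C, 1H, 1O, 1N → 0 − 1 + 1 + 1 = +1
1 carbon (C3) meets the condition.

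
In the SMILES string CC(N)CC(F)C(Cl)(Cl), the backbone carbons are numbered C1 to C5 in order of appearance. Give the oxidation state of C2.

0

C2 has one bond to C (0), one bond to C (0), one bond to H (-1), one bond to N (+1).
Oxidation state = 0 + 0 − 1 + 1 = 0.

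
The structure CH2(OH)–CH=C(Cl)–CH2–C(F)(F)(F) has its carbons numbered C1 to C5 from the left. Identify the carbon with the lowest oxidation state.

Each bond to a more electronegative atom (O, N, halogen) counts +1, each bond to a less electronegative atom (H, metal, B, Si) counts −1, and each C–C bond counts 0. Tallying each carbon:
C1: 1C, 2H, 1O → 0 − 2 + 1 = -1
C2: 3C, 1H → 0 − 1 = -1
C3: 3C, 1Cl → 0 + 1 = +1
C4: 2C, 2H → 0 − 2 = -2
C5: 1C, 3F → 0 + 3 = +3
The most reduced carbon is C4 at -2.

C4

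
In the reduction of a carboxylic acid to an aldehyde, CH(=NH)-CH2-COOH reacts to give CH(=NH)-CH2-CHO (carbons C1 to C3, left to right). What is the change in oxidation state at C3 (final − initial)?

Before: C3 has 1 bond to C, 3 bonds to O → oxidation state +3.
After: C3 has 1 bond to C, 1 bond to H, 2 bonds to O → oxidation state +1.
Δ = +1 − (+3) = -2, so this is a reduction at C3.

-2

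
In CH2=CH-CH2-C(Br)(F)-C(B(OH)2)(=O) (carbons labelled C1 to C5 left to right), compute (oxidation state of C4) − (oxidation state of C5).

C4: 2C, 1F, 1Br → 0 + 1 + 1 = +2
C5: 1C, 2O, 1B → 0 + 2 − 1 = +1
Difference: +2 − (+1) = +1.

+1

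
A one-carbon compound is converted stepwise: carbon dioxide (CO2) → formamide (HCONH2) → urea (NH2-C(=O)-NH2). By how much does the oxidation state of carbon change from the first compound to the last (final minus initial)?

0

Carbon oxidation states along the series — carbon dioxide: +4, formamide: +2, urea: +4.
Net change = +4 − (+4) = 0.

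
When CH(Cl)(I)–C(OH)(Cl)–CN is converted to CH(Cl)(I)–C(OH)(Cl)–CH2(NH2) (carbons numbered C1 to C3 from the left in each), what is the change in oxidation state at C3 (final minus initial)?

Before: C3 has 1 bond to C, 3 bonds to N → oxidation state +3.
After: C3 has 1 bond to C, 2 bonds to H, 1 bond to N → oxidation state -1.
Δ = -1 − (+3) = -4, so this is a reduction at C3.

-4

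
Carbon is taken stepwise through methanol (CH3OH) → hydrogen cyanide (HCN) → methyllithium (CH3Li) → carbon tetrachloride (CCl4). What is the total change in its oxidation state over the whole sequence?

+6

Carbon oxidation states along the series — methanol: -2, hydrogen cyanide: +2, methyllithium: -4, carbon tetrachloride: +4.
Net change = +4 − (-2) = +6.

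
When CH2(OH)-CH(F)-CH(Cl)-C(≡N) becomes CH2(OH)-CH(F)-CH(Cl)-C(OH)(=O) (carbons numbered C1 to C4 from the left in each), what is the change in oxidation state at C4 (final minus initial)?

Before: C4 has 1 bond to C, 3 bonds to N → oxidation state +3.
After: C4 has 1 bond to C, 3 bonds to O → oxidation state +3.
Δ = +3 − (+3) = 0, so no net redox change at C4.

0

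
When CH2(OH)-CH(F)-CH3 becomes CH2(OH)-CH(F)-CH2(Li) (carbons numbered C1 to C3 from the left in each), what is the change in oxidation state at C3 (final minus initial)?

0

Before: C3 has 1 bond to C, 3 bonds to H → oxidation state -3.
After: C3 has 1 bond to C, 2 bonds to H, 1 bond to Li → oxidation state -3.
Δ = -3 − (-3) = 0, so no net redox change at C3.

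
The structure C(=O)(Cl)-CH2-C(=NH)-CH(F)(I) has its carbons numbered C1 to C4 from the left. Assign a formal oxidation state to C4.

+1

Count +1 for every bond to an atom more electronegative than carbon and −1 for every bond to one less electronegative; C–C bonds are 0.
C4 has one bond to C (0), one bond to F (+1), one bond to H (-1), one bond to I (+1).
Oxidation state = 0 + 1 − 1 + 1 = +1.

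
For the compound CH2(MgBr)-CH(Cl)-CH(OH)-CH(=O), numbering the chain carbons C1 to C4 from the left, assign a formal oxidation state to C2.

0

C2 has one bond to C (0), one bond to C (0), one bond to Cl (+1), one bond to H (-1).
Oxidation state = 0 + 0 + 1 − 1 = 0.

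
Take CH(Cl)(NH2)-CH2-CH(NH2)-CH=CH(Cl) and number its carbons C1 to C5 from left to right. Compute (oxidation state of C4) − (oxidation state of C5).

C4: 3C, 1H → 0 − 1 = -1
C5: 2C, 1H, 1Cl → 0 − 1 + 1 = 0
Difference: -1 − (0) = -1.

-1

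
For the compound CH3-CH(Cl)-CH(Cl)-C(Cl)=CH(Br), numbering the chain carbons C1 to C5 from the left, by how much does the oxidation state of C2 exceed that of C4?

-1

C2: 2C, 1H, 1Cl → 0 − 1 + 1 = 0
C4: 3C, 1Cl → 0 + 1 = +1
Difference: 0 − (+1) = -1.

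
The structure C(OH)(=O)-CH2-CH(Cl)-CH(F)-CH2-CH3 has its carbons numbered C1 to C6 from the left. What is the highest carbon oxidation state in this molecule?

Bonds to more-electronegative neighbours contribute +1 each, bonds to H or metals contribute −1 each, and C–C bonds contribute 0. Tallying each carbon:
C1: 1C, 3O → 0 + 3 = +3
C2: 2C, 2H → 0 − 2 = -2
C3: 2C, 1H, 1Cl → 0 − 1 + 1 = 0
C4: 2C, 1H, 1F → 0 − 1 + 1 = 0
C5: 2C, 2H → 0 − 2 = -2
C6: 1C, 3H → 0 − 3 = -3
The highest value is +3.

+3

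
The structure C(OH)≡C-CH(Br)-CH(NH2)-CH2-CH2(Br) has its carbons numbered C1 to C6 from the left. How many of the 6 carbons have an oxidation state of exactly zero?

Tallying each carbon's bonds:
C1: 3C, 1O → 0 + 1 = +1
C2: 4C → 0 = 0
C3: 2C, 1H, 1Br → 0 − 1 + 1 = 0
C4: 2C, 1H, 1N → 0 − 1 + 1 = 0
C5: 2C, 2H → 0 − 2 = -2
C6: 1C, 2H, 1Br → 0 − 2 + 1 = -1
3 carbons (C2, C3, C4) meet the condition.

3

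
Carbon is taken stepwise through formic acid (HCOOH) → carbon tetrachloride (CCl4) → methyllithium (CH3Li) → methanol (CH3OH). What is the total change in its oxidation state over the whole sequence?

Carbon oxidation states along the series — formic acid: +2, carbon tetrachloride: +4, methyllithium: -4, methanol: -2.
Net change = -2 − (+2) = -4.

-4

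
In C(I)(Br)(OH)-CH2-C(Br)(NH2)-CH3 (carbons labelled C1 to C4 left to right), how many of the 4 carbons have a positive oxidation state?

Tallying each carbon's bonds:
C1: 1C, 1O, 1Br, 1I → 0 + 1 + 1 + 1 = +3
C2: 2C, 2H → 0 − 2 = -2
C3: 2C, 1N, 1Br → 0 + 1 + 1 = +2
C4: 1C, 3H → 0 − 3 = -3
2 carbons (C1, C3) meet the condition.

2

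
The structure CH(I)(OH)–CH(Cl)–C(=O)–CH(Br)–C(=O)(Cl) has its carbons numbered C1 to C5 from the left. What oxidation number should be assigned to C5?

Bonds to more-electronegative neighbours contribute +1 each, bonds to H or metals contribute −1 each, and C–C bonds contribute 0.
C5 has one bond to C (0), a double bond to O (2×+1 = +2), one bond to Cl (+1).
Oxidation state = 0 + 2 + 1 = +3.

+3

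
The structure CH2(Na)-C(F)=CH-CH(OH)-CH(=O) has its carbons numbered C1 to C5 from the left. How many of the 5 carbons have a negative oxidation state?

Tallying each carbon's bonds:
C1: 1C, 2H, 1Na → 0 − 2 − 1 = -3
C2: 3C, 1F → 0 + 1 = +1
C3: 3C, 1H → 0 − 1 = -1
C4: 2C, 1H, 1O → 0 − 1 + 1 = 0
C5: 1C, 1H, 2O → 0 − 1 + 2 = +1
2 carbons (C1, C3) meet the condition.

2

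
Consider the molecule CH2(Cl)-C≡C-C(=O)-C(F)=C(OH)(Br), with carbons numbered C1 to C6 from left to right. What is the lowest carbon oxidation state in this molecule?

-1

Tallying each carbon's bonds:
C1: 1C, 2H, 1Cl → 0 − 2 + 1 = -1
C2: 4C → 0 = 0
C3: 4C → 0 = 0
C4: 2C, 2O → 0 + 2 = +2
C5: 3C, 1F → 0 + 1 = +1
C6: 2C, 1O, 1Br → 0 + 1 + 1 = +2
The lowest value is -1.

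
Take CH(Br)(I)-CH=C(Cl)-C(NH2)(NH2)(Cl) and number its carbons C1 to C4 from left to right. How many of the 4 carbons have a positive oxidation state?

Tallying each carbon's bonds:
C1: 1C, 1H, 1Br, 1I → 0 − 1 + 1 + 1 = +1
C2: 3C, 1H → 0 − 1 = -1
C3: 3C, 1Cl → 0 + 1 = +1
C4: 1C, 2N, 1Cl → 0 + 2 + 1 = +3
3 carbons (C1, C3, C4) meet the condition.

3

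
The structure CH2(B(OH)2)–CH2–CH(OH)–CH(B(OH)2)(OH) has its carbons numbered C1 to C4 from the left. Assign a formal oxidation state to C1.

-3

C1 has one bond to C (0), one bond to B (-1), one bond to H (-1), one bond to H (-1).
Oxidation state = 0 − 1 − 1 − 1 = -3.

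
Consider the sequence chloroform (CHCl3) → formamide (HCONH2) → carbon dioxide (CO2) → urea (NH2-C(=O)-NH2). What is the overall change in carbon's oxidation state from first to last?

Carbon oxidation states along the series — chloroform: +2, formamide: +2, carbon dioxide: +4, urea: +4.
Net change = +4 − (+2) = +2.

+2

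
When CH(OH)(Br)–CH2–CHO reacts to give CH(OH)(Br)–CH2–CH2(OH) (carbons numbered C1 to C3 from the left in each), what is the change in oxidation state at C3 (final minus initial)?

Before: C3 has 1 bond to C, 1 bond to H, 2 bonds to O → oxidation state +1.
After: C3 has 1 bond to C, 2 bonds to H, 1 bond to O → oxidation state -1.
Δ = -1 − (+1) = -2, so this is a reduction at C3.

-2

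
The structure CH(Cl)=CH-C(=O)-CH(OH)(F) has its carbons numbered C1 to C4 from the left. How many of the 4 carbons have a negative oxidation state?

Tallying each carbon's bonds:
C1: 2C, 1H, 1Cl → 0 − 1 + 1 = 0
C2: 3C, 1H → 0 − 1 = -1
C3: 2C, 2O → 0 + 2 = +2
C4: 1C, 1H, 1O, 1F → 0 − 1 + 1 + 1 = +1
1 carbon (C2) meets the condition.

1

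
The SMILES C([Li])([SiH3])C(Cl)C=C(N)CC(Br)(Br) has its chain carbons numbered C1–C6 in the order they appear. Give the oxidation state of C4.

C4 has a double bond to C (2×0 = 0), one bond to C (0), one bond to N (+1).
Oxidation state = 0 + 0 + 1 = +1.

+1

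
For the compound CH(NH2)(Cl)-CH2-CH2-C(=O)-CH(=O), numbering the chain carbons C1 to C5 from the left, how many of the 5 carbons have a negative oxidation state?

Assign +1 per bond to O/N/halogen, −1 per bond to H or an electropositive element, and 0 per bond to carbon. Tallying each carbon:
C1: 1C, 1H, 1N, 1Cl → 0 − 1 + 1 + 1 = +1
C2: 2C, 2H → 0 − 2 = -2
C3: 2C, 2H → 0 − 2 = -2
C4: 2C, 2O → 0 + 2 = +2
C5: 1C, 1H, 2O → 0 − 1 + 2 = +1
2 carbons (C2, C3) meet the condition.

2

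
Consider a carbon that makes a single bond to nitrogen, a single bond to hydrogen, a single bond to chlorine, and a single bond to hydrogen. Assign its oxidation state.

Count +1 for every bond to an atom more electronegative than carbon and −1 for every bond to one less electronegative; C–C bonds are 0.
The carbon has one bond to H (-1), one bond to N (+1), one bond to H (-1), one bond to Cl (+1).
Oxidation state = -1 + 1 − 1 + 1 = 0.

0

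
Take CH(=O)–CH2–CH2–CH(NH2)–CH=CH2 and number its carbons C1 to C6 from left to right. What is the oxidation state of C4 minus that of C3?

+2

C4: 2C, 1H, 1N → 0 − 1 + 1 = 0
C3: 2C, 2H → 0 − 2 = -2
Difference: 0 − (-2) = +2.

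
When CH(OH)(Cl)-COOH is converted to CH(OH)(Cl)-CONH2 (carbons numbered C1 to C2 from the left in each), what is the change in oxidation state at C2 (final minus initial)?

Before: C2 has 1 bond to C, 3 bonds to O → oxidation state +3.
After: C2 has 1 bond to C, 2 bonds to O, 1 bond to N → oxidation state +3.
Δ = +3 − (+3) = 0, so no net redox change at C2.

0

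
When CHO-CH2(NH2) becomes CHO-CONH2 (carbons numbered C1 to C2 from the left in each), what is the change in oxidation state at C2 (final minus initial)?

Before: C2 has 1 bond to C, 2 bonds to H, 1 bond to N → oxidation state -1.
After: C2 has 1 bond to C, 2 bonds to O, 1 bond to N → oxidation state +3.
Δ = +3 − (-1) = +4, so this is an oxidation at C2.

+4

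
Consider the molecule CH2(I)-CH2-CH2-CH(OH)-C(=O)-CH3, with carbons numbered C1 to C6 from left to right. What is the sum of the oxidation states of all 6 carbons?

Tallying each carbon's bonds:
C1: 1C, 2H, 1I → 0 − 2 + 1 = -1
C2: 2C, 2H → 0 − 2 = -2
C3: 2C, 2H → 0 − 2 = -2
C4: 2C, 1H, 1O → 0 − 1 + 1 = 0
C5: 2C, 2O → 0 + 2 = +2
C6: 1C, 3H → 0 − 3 = -3
Sum = -1 − 2 − 2 + 0 + 2 − 3 = -6.

-6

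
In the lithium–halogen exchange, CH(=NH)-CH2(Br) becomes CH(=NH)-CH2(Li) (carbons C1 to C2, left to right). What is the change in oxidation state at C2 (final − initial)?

Before: C2 has 1 bond to C, 2 bonds to H, 1 bond to Br → oxidation state -1.
After: C2 has 1 bond to C, 2 bonds to H, 1 bond to Li → oxidation state -3.
Δ = -3 − (-1) = -2, so this is a reduction at C2.

-2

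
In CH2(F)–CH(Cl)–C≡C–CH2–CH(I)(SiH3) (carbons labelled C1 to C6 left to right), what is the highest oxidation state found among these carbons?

0

Tallying each carbon's bonds:
C1: 1C, 2H, 1F → 0 − 2 + 1 = -1
C2: 2C, 1H, 1Cl → 0 − 1 + 1 = 0
C3: 4C → 0 = 0
C4: 4C → 0 = 0
C5: 2C, 2H → 0 − 2 = -2
C6: 1C, 1H, 1I, 1Si → 0 − 1 + 1 − 1 = -1
The highest value is 0.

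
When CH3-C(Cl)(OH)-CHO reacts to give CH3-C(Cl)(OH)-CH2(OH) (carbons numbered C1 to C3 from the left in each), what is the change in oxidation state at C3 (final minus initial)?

Before: C3 has 1 bond to C, 1 bond to H, 2 bonds to O → oxidation state +1.
After: C3 has 1 bond to C, 2 bonds to H, 1 bond to O → oxidation state -1.
Δ = -1 − (+1) = -2, so this is a reduction at C3.

-2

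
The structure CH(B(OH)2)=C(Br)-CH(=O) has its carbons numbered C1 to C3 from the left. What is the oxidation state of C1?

C1 has a double bond to C (2×0 = 0), one bond to B (-1), one bond to H (-1).
Oxidation state = 0 − 1 − 1 = -2.

-2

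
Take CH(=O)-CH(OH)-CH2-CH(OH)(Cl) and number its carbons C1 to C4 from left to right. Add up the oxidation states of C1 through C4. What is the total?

0

Each bond to a more electronegative atom (O, N, halogen) counts +1, each bond to a less electronegative atom (H, metal, B, Si) counts −1, and each C–C bond counts 0. Tallying each carbon:
C1: 1C, 1H, 2O → 0 − 1 + 2 = +1
C2: 2C, 1H, 1O → 0 − 1 + 1 = 0
C3: 2C, 2H → 0 − 2 = -2
C4: 1C, 1H, 1O, 1Cl → 0 − 1 + 1 + 1 = +1
Sum = +1 + 0 − 2 + 1 = 0.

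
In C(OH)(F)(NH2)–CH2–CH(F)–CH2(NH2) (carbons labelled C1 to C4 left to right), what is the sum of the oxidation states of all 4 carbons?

0

Tallying each carbon's bonds:
C1: 1C, 1O, 1N, 1F → 0 + 1 + 1 + 1 = +3
C2: 2C, 2H → 0 − 2 = -2
C3: 2C, 1H, 1F → 0 − 1 + 1 = 0
C4: 1C, 2H, 1N → 0 − 2 + 1 = -1
Sum = +3 − 2 + 0 − 1 = 0.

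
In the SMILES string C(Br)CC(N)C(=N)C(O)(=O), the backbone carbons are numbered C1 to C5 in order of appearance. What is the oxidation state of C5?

Count +1 for every bond to an atom more electronegative than carbon and −1 for every bond to one less electronegative; C–C bonds are 0.
C5 has one bond to C (0), one bond to O (+1), a double bond to O (2×+1 = +2).
Oxidation state = 0 + 1 + 2 = +3.

+3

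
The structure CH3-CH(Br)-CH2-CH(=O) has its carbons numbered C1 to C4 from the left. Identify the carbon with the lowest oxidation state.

C1

Tallying each carbon's bonds:
C1: 1C, 3H → 0 − 3 = -3
C2: 2C, 1H, 1Br → 0 − 1 + 1 = 0
C3: 2C, 2H → 0 − 2 = -2
C4: 1C, 1H, 2O → 0 − 1 + 2 = +1
The most reduced carbon is C1 at -3.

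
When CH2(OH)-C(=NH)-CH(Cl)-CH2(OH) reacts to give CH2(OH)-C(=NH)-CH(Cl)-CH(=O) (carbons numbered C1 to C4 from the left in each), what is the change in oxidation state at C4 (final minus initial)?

+2

Before: C4 has 1 bond to C, 2 bonds to H, 1 bond to O → oxidation state -1.
After: C4 has 1 bond to C, 1 bond to H, 2 bonds to O → oxidation state +1.
Δ = +1 − (-1) = +2, so this is an oxidation at C4.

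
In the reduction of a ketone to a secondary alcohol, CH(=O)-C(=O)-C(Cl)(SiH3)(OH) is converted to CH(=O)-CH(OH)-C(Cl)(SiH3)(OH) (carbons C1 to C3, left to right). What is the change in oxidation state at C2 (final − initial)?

-2

Before: C2 has 2 bonds to C, 2 bonds to O → oxidation state +2.
After: C2 has 2 bonds to C, 1 bond to H, 1 bond to O → oxidation state 0.
Δ = 0 − (+2) = -2, so this is a reduction at C2.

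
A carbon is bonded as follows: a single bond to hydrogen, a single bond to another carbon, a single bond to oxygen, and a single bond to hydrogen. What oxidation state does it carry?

-1

The carbon has one bond to C (0), one bond to O (+1), one bond to H (-1), one bond to H (-1).
Oxidation state = 0 + 1 − 1 − 1 = -1.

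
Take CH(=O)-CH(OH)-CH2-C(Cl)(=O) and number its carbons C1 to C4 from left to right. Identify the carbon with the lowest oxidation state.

C3

Count +1 for every bond to an atom more electronegative than carbon and −1 for every bond to one less electronegative; C–C bonds are 0. Tallying each carbon:
C1: 1C, 1H, 2O → 0 − 1 + 2 = +1
C2: 2C, 1H, 1O → 0 − 1 + 1 = 0
C3: 2C, 2H → 0 − 2 = -2
C4: 1C, 2O, 1Cl → 0 + 2 + 1 = +3
The most reduced carbon is C3 at -2.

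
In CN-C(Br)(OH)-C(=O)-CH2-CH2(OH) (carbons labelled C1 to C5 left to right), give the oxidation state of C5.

-1

Count +1 for every bond to an atom more electronegative than carbon and −1 for every bond to one less electronegative; C–C bonds are 0.
C5 has one bond to C (0), one bond to H (-1), one bond to H (-1), one bond to O (+1).
Oxidation state = 0 − 1 − 1 + 1 = -1.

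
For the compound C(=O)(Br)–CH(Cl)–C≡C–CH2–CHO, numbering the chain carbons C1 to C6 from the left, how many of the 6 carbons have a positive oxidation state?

Tallying each carbon's bonds:
C1: 1C, 2O, 1Br → 0 + 2 + 1 = +3
C2: 2C, 1H, 1Cl → 0 − 1 + 1 = 0
C3: 4C → 0 = 0
C4: 4C → 0 = 0
C5: 2C, 2H → 0 − 2 = -2
C6: 1C, 1H, 2O → 0 − 1 + 2 = +1
2 carbons (C1, C6) meet the condition.

2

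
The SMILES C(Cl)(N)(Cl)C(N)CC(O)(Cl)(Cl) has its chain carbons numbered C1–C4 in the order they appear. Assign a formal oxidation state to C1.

Count +1 for every bond to an atom more electronegative than carbon and −1 for every bond to one less electronegative; C–C bonds are 0.
C1 has one bond to C (0), one bond to Cl (+1), one bond to N (+1), one bond to Cl (+1).
Oxidation state = 0 + 1 + 1 + 1 = +3.

+3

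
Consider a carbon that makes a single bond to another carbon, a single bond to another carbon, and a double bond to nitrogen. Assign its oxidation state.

The carbon has one bond to C (0), one bond to C (0), a double bond to N (2×+1 = +2).
Oxidation state = 0 + 0 + 2 = +2.

+2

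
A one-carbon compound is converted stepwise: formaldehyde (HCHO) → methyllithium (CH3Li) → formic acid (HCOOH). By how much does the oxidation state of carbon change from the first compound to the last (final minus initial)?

Carbon oxidation states along the series — formaldehyde: 0, methyllithium: -4, formic acid: +2.
Net change = +2 − (0) = +2.

+2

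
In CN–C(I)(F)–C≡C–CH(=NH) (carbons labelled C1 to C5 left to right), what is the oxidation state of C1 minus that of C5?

+2

C1: 1C, 3N → 0 + 3 = +3
C5: 1C, 1H, 2N → 0 − 1 + 2 = +1
Difference: +3 − (+1) = +2.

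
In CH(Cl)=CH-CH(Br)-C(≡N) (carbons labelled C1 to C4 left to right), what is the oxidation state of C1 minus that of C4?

C1: 2C, 1H, 1Cl → 0 − 1 + 1 = 0
C4: 1C, 3N → 0 + 3 = +3
Difference: 0 − (+3) = -3.

-3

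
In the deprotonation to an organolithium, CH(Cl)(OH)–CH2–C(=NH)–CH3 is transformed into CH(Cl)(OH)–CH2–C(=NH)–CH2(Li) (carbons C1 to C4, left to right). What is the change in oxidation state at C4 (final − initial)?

Before: C4 has 1 bond to C, 3 bonds to H → oxidation state -3.
After: C4 has 1 bond to C, 2 bonds to H, 1 bond to Li → oxidation state -3.
Δ = -3 − (-3) = 0, so no net redox change at C4.

0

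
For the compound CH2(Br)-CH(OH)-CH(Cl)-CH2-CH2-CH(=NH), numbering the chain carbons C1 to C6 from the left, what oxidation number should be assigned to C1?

-1

C1 has one bond to C (0), one bond to H (-1), one bond to Br (+1), one bond to H (-1).
Oxidation state = 0 − 1 + 1 − 1 = -1.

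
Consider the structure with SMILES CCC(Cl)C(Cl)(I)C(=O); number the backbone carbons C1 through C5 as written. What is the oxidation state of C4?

+2

C4 has one bond to C (0), one bond to C (0), one bond to Cl (+1), one bond to I (+1).
Oxidation state = 0 + 0 + 1 + 1 = +2.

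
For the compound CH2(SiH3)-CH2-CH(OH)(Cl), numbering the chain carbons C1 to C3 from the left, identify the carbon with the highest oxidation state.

C3

Bonds to more-electronegative neighbours contribute +1 each, bonds to H or metals contribute −1 each, and C–C bonds contribute 0. Tallying each carbon:
C1: 1C, 2H, 1Si → 0 − 2 − 1 = -3
C2: 2C, 2H → 0 − 2 = -2
C3: 1C, 1H, 1O, 1Cl → 0 − 1 + 1 + 1 = +1
The most oxidised carbon is C3 at +1.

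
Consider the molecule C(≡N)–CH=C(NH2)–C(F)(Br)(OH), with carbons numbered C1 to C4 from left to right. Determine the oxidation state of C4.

Count +1 for every bond to an atom more electronegative than carbon and −1 for every bond to one less electronegative; C–C bonds are 0.
C4 has one bond to C (0), one bond to F (+1), one bond to Br (+1), one bond to O (+1).
Oxidation state = 0 + 1 + 1 + 1 = +3.

+3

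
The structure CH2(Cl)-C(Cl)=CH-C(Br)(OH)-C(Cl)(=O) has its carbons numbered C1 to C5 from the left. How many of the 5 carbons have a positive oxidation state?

Tallying each carbon's bonds:
C1: 1C, 2H, 1Cl → 0 − 2 + 1 = -1
C2: 3C, 1Cl → 0 + 1 = +1
C3: 3C, 1H → 0 − 1 = -1
C4: 2C, 1O, 1Br → 0 + 1 + 1 = +2
C5: 1C, 2O, 1Cl → 0 + 2 + 1 = +3
3 carbons (C2, C4, C5) meet the condition.

3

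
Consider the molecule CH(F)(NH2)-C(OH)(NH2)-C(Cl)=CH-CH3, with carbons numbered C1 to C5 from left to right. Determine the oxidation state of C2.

+2

Assign +1 per bond to O/N/halogen, −1 per bond to H or an electropositive element, and 0 per bond to carbon.
C2 has one bond to C (0), one bond to C (0), one bond to O (+1), one bond to N (+1).
Oxidation state = 0 + 0 + 1 + 1 = +2.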